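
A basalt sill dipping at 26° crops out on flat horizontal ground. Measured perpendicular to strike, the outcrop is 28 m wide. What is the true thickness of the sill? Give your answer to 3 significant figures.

12.3 m

True thickness t = w · sin(dip) = 28 × sin 26°
t = 28 × 0.4384 = 12.274 m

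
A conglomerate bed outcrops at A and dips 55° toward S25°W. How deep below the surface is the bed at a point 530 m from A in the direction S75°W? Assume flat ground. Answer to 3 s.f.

487 m

The hole lies 50° from the dip direction, so the down-dip offset is 530 × cos 50° = 340.68 m.
Depth = down-dip offset × tan(dip) = 340.68 × tan 55° = 340.68 × 1.4281
Depth = 486.54 m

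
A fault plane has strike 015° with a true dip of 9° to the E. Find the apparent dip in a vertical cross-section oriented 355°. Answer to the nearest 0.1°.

The section lies 20° from the strike.
tan(apparent dip) = tan 9° · sin 20° = 0.0542
α = arctan(0.0542) = 3.10°

3.1°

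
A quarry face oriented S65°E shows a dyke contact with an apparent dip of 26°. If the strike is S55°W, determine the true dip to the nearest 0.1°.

β = acute angle between strike S55°W and section S65°E = 60°.
tan δ = tan α / sin β = tan 26° / sin 60° = 0.4877 / 0.8660 = 0.5632
δ = arctan(0.5632) = 29.39°

29.4°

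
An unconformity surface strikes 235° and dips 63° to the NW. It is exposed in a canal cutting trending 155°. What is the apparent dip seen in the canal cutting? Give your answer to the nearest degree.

63°

The strike is 235° and the section trends 155°; the acute angle between them is β = 80°.
tan α = tan 63° × sin 80° = 1.9626 × 0.9848 = 1.9328
α = arctan(1.9328) = 62.64°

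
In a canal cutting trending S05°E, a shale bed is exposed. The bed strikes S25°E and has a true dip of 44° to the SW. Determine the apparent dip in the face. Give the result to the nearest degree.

18°

Angle between strike (S25°E) and section (S05°E): β = 20°.
tan(apparent dip) = tan 44° · sin 20° = 0.3303
α = arctan(0.3303) = 18.28°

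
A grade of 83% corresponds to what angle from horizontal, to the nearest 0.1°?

tan θ = 83/100 = 0.8300
θ = arctan(0.8300) = 39.69°

39.7°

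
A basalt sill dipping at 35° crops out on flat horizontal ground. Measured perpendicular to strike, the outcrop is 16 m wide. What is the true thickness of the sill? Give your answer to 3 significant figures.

9.18 m

True thickness t = w · sin(dip) = 16 × sin 35°
t = 16 × 0.5736 = 9.177 m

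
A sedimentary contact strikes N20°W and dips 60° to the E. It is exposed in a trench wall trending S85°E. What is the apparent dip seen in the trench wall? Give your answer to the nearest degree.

58°

Angle between strike (N20°W) and section (S85°E): β = 65°.
tan(apparent dip) = tan 60° · sin 65° = 1.5698
α = arctan(1.5698) = 57.50°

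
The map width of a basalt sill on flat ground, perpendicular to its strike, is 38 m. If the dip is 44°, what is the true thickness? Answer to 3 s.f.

26.4 m

True thickness t = w · sin(dip) = 38 × sin 44°
t = 38 × 0.6947 = 26.397 m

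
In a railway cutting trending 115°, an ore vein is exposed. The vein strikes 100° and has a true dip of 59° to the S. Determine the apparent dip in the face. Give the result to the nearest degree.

Angle between strike (100°) and section (115°): β = 15°.
tan(apparent dip) = tan 59° · sin 15° = 0.4307
α = arctan(0.4307) = 23.30°

23°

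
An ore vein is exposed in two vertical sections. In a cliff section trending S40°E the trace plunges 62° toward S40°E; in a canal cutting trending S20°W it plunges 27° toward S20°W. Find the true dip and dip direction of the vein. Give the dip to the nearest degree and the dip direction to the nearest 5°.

The two traces are lines in the plane: v₁ = (sin 140°·cos 62°, cos 140°·cos 62°, −sin 62°), v₂ = (sin 200°·cos 27°, cos 200°·cos 27°, −sin 27°).
Cross product v₁ × v₂ gives the pole to the plane: n ∝ (0.576, -0.406, 0.362).
Dip δ = arctan(|n_h|/n_z) = arctan(0.705/0.362) = 62.8°.
The horizontal component of n points toward azimuth atan2(n_x, n_y) = 125°, the dip direction.

true dip 63°, dip direction 125°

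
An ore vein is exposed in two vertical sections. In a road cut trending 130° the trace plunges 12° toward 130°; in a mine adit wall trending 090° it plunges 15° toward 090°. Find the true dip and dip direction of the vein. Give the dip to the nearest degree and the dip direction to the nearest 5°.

true dip 15°, dip direction 090°

The two traces are lines in the plane: v₁ = (sin 130°·cos 12°, cos 130°·cos 12°, −sin 12°), v₂ = (sin 90°·cos 15°, cos 90°·cos 15°, −sin 15°).
Cross product v₁ × v₂ gives the pole to the plane: n ∝ (0.163, -0.007, 0.607).
tan δ = √(n_x²+n_y²)/n_z = 0.163/0.607, so δ = 15.0°.
Dip direction = atan2(0.163, -0.007) = 92° (azimuth of n's horizontal projection).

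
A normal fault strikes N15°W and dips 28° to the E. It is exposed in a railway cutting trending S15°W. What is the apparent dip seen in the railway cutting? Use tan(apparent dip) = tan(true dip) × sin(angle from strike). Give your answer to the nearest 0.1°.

The section lies 30° from the strike.
tan α = tan 28° × sin 30° = 0.5317 × 0.5000 = 0.2659
apparent dip = arctan 0.2659 = 14.89°

14.9°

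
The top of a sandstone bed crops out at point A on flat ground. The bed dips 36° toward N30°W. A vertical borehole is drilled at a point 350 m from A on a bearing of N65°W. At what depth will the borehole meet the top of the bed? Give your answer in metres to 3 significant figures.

The hole lies 35° from the dip direction, so the down-dip offset is 350 × cos 35° = 286.70 m.
Depth = down-dip offset × tan(dip) = 286.70 × tan 36° = 286.70 × 0.7265
Depth = 208.30 m

208 m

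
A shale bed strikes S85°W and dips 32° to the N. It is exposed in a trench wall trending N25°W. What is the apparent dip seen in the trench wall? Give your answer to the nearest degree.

The section lies 70° from the strike.
tan α = tan 32° × sin 70° = 0.6249 × 0.9397 = 0.5872
α = arctan(0.5872) = 30.42°

30°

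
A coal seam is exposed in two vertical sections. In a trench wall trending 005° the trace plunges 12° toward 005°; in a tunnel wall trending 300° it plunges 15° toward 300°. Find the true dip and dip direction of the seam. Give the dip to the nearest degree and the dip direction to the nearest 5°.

true dip 16°, dip direction 320°

The two traces are lines in the plane: v₁ = (sin 5°·cos 12°, cos 5°·cos 12°, −sin 12°), v₂ = (sin 300°·cos 15°, cos 300°·cos 15°, −sin 15°).
The plane normal is n = v₁ × v₂ ∝ (-0.152, 0.196, 0.856).
Dip δ = arctan(|n_h|/n_z) = arctan(0.248/0.856) = 16.1°.
Dip direction = atan2(-0.152, 0.196) = 322° (azimuth of n's horizontal projection).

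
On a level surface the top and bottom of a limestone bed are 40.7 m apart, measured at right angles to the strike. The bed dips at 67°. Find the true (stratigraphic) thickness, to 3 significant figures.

True thickness t = w · sin(dip) = 40.7 × sin 67°
t = 40.7 × 0.9205 = 37.465 m

37.5 m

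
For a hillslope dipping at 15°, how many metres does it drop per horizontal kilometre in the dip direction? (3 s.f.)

268 m

drop per km = 1000 × tan 15° = 1000 × 0.2679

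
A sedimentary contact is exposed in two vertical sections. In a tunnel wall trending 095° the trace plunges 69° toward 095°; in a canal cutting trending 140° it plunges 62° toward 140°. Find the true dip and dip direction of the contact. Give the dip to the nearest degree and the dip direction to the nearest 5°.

The two traces are lines in the plane: v₁ = (sin 95°·cos 69°, cos 95°·cos 69°, −sin 69°), v₂ = (sin 140°·cos 62°, cos 140°·cos 62°, −sin 62°).
The plane normal is n = v₁ × v₂ ∝ (0.308, -0.033, 0.119).
True dip = arccos(n_z / |n|) = arccos(0.3583) = 69.0°.
Dip direction = atan2(0.308, -0.033) = 96° (azimuth of n's horizontal projection).

true dip 69°, dip direction 095°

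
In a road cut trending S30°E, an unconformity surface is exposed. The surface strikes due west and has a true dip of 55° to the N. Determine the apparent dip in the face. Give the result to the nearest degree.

Angle between strike (due west) and section (S30°E): β = 60°.
tan(apparent dip) = tan 55° · sin 60° = 1.2368
apparent dip = arctan 1.2368 = 51.04°

51°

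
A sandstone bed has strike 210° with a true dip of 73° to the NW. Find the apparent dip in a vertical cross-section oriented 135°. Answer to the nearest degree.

72°

The section lies 75° from the strike.
tan(apparent dip) = tan 73° · sin 75° = 3.1594
α = arctan(3.1594) = 72.44°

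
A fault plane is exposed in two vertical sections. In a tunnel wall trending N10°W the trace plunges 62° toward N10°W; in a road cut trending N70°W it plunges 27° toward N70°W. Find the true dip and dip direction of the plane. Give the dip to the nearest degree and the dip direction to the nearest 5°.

true dip 63°, dip direction 005°

Each apparent-dip line lies in the plane. As unit vectors (x east, y north, z up), v₁ plunges 62°→N10°W and v₂ plunges 27°→N70°W.
Cross product v₁ × v₂ gives the pole to the plane: n ∝ (0.059, 0.702, 0.362).
Dip δ = arctan(|n_h|/n_z) = arctan(0.705/0.362) = 62.8°.
The horizontal component of n points toward azimuth atan2(n_x, n_y) = 5°, the dip direction.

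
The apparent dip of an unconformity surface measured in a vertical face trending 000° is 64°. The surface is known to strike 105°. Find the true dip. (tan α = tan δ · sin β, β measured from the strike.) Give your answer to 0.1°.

64.8°

The section is 75° from the strike.
tan(true dip) = tan 64° / sin 75° = 2.1226
δ = arctan(2.1226) = 64.77°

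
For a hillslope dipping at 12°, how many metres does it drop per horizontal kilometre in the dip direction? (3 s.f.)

213 m

drop per km = 1000 × tan 12° = 1000 × 0.2126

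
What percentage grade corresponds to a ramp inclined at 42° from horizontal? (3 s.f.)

90.0%

grade % = 100 × tan 42° = 100 × 0.9004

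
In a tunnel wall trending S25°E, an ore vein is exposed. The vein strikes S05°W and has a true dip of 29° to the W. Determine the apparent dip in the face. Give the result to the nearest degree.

The strike is S05°W and the section trends S25°E; the acute angle between them is β = 30°.
tan(apparent dip) = tan 29° · sin 30° = 0.2772
apparent dip = arctan 0.2772 = 15.49°

15°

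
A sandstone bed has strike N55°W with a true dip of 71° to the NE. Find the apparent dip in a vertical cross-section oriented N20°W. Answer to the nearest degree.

The section lies 35° from the strike.
tan α = tan 71° × sin 35° = 2.9042 × 0.5736 = 1.6658
α = arctan(1.6658) = 59.02°

59°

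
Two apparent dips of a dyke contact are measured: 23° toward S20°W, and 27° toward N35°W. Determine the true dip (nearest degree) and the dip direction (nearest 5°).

Represent each trace as a vector plunging at its apparent dip toward its trend (east-north-up frame): v₁ = (-0.315, -0.865, -0.391), v₂ = (-0.511, 0.730, -0.454).
The plane normal is n = v₁ × v₂ ∝ (-0.678, -0.057, 0.672).
tan δ = √(n_x²+n_y²)/n_z = 0.680/0.672, so δ = 45.4°.
Dip direction = atan2(-0.678, -0.057) = 265° (azimuth of n's horizontal projection).

true dip 45°, dip direction 265°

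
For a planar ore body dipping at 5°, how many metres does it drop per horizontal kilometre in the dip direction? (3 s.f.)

87.5 m

drop per km = 1000 × tan 5° = 1000 × 0.0875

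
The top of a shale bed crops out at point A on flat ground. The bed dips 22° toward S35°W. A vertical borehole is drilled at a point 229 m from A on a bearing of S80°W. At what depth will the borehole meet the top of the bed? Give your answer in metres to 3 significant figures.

The hole lies 45° from the dip direction, so the down-dip offset is 229 × cos 45° = 161.93 m.
Depth = down-dip offset × tan(dip) = 161.93 × tan 22° = 161.93 × 0.4040
Depth = 65.42 m

65.4 m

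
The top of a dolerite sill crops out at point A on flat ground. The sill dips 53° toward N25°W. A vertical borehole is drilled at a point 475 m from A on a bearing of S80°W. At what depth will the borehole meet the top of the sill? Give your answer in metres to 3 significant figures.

The hole lies 75° from the dip direction, so the down-dip offset is 475 × cos 75° = 122.94 m.
Depth = down-dip offset × tan(dip) = 122.94 × tan 53° = 122.94 × 1.3270
Depth = 163.15 m

163 m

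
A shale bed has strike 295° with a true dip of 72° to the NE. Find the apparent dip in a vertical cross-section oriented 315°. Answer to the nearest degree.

The strike is 295° and the section trends 315°; the acute angle between them is β = 20°.
tan α = tan 72° × sin 20° = 3.0777 × 0.3420 = 1.0526
α = arctan(1.0526) = 46.47°

46°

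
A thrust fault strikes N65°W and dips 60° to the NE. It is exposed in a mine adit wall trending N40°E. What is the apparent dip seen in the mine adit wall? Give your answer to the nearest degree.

Angle between strike (N65°W) and section (N40°E): β = 75°.
tan α = tan 60° × sin 75° = 1.7321 × 0.9659 = 1.6730
α = arctan(1.6730) = 59.13°

59°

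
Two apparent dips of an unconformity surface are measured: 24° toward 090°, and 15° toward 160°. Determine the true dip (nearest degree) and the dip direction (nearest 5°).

true dip 25°, dip direction 105°

Each apparent-dip line lies in the plane. As unit vectors (x east, y north, z up), v₁ plunges 24°→090° and v₂ plunges 15°→160°.
n = v₁ × v₂ = (0.369, -0.102, 0.829) (taken with n_z > 0).
Dip δ = arctan(|n_h|/n_z) = arctan(0.383/0.829) = 24.8°.
Dip direction = atan2(0.369, -0.102) = 105° (azimuth of n's horizontal projection).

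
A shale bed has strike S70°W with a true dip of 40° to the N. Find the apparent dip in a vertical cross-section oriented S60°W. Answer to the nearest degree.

8°

The strike is S70°W and the section trends S60°W; the acute angle between them is β = 10°.
tan(apparent dip) = tan 40° · sin 10° = 0.1457
α = arctan(0.1457) = 8.29°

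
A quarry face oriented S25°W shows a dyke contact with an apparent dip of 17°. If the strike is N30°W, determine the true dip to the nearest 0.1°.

β = acute angle between strike N30°W and section S25°W = 55°.
tan δ = tan α / sin β = tan 17° / sin 55° = 0.3057 / 0.8192 = 0.3732
true dip = arctan 0.3732 = 20.47°

20.5°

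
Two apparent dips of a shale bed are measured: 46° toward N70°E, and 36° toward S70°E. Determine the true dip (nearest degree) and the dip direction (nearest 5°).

true dip 46°, dip direction 065°

Represent each trace as a vector plunging at its apparent dip toward its trend (east-north-up frame): v₁ = (0.653, 0.238, -0.719), v₂ = (0.760, -0.277, -0.588).
Cross product v₁ × v₂ gives the pole to the plane: n ∝ (0.339, 0.163, 0.361).
tan δ = √(n_x²+n_y²)/n_z = 0.376/0.361, so δ = 46.1°.
Dip direction = azimuth of (n_x, n_y) = atan2(0.339, 0.163) = 64°.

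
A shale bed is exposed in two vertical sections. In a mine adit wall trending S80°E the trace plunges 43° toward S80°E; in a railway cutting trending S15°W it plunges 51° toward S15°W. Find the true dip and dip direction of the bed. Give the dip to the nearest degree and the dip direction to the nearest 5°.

Represent each trace as a vector plunging at its apparent dip toward its trend (east-north-up frame): v₁ = (0.720, -0.127, -0.682), v₂ = (-0.163, -0.608, -0.777).
n = v₁ × v₂ = (0.316, -0.671, 0.459) (taken with n_z > 0).
tan δ = √(n_x²+n_y²)/n_z = 0.741/0.459, so δ = 58.3°.
Dip direction = azimuth of (n_x, n_y) = atan2(0.316, -0.671) = 155°.

true dip 58°, dip direction 155°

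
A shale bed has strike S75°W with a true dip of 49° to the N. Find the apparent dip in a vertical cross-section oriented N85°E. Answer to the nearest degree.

The strike is S75°W and the section trends N85°E; the acute angle between them is β = 10°.
tan(apparent dip) = tan 49° · sin 10° = 0.1998
α = arctan(0.1998) = 11.30°

11°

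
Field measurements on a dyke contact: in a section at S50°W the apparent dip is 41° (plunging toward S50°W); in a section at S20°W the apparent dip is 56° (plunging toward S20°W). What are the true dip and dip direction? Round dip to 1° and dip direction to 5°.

true dip 60°, dip direction 170°

The two traces are lines in the plane: v₁ = (sin 230°·cos 41°, cos 230°·cos 41°, −sin 41°), v₂ = (sin 200°·cos 56°, cos 200°·cos 56°, −sin 56°).
The plane normal is n = v₁ × v₂ ∝ (0.057, -0.354, 0.211).
tan δ = √(n_x²+n_y²)/n_z = 0.358/0.211, so δ = 59.5°.
Dip direction = atan2(0.057, -0.354) = 171° (azimuth of n's horizontal projection).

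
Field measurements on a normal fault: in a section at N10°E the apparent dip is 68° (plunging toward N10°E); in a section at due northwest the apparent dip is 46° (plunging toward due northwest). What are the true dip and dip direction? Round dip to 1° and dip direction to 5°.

true dip 68°, dip direction 020°

The two traces are lines in the plane: v₁ = (sin 10°·cos 68°, cos 10°·cos 68°, −sin 68°), v₂ = (sin 315°·cos 46°, cos 315°·cos 46°, −sin 46°).
The plane normal is n = v₁ × v₂ ∝ (0.190, 0.502, 0.213).
tan δ = √(n_x²+n_y²)/n_z = 0.537/0.213, so δ = 68.3°.
Dip direction = atan2(0.190, 0.502) = 21° (azimuth of n's horizontal projection).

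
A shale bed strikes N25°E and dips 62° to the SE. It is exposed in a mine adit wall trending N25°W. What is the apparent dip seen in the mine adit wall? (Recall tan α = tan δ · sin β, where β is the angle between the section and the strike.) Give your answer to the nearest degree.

The strike is N25°E and the section trends N25°W; the acute angle between them is β = 50°.
tan(apparent dip) = tan 62° · sin 50° = 1.4407
α = arctan(1.4407) = 55.24°

55°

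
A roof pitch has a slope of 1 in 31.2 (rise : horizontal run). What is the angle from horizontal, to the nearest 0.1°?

tan θ = 1/31.2 = 0.0321
θ = arctan(0.0321) = 1.84°

1.8°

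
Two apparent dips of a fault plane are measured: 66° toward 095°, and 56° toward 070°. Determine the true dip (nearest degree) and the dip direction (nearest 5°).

true dip 69°, dip direction 125°

Represent each trace as a vector plunging at its apparent dip toward its trend (east-north-up frame): v₁ = (0.405, -0.035, -0.914), v₂ = (0.525, 0.191, -0.829).
Cross product v₁ × v₂ gives the pole to the plane: n ∝ (0.204, -0.144, 0.096).
tan δ = √(n_x²+n_y²)/n_z = 0.250/0.096, so δ = 69.0°.
Dip direction = azimuth of (n_x, n_y) = atan2(0.204, -0.144) = 125°.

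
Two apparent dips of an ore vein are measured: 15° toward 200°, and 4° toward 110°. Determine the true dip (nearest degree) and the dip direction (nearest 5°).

true dip 15°, dip direction 185°

Each apparent-dip line lies in the plane. As unit vectors (x east, y north, z up), v₁ plunges 15°→200° and v₂ plunges 4°→110°.
The plane normal is n = v₁ × v₂ ∝ (-0.025, -0.266, 0.964).
tan δ = √(n_x²+n_y²)/n_z = 0.267/0.964, so δ = 15.5°.
The horizontal component of n points toward azimuth atan2(n_x, n_y) = 185°, the dip direction.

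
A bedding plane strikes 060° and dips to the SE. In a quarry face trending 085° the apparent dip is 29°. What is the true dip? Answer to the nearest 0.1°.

52.7°

The section is 25° from the strike.
tan δ = tan α / sin β = tan 29° / sin 25° = 0.5543 / 0.4226 = 1.3116
true dip = arctan 1.3116 = 52.68°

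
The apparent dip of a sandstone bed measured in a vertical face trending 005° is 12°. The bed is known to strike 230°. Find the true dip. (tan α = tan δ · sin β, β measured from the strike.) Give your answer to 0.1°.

β = acute angle between strike 230° and section 005° = 45°.
tan δ = tan α / sin β = tan 12° / sin 45° = 0.2126 / 0.7071 = 0.3006
δ = arctan(0.3006) = 16.73°

16.7°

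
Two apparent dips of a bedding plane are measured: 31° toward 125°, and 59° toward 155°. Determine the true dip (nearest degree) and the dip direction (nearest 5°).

true dip 67°, dip direction 200°

The two traces are lines in the plane: v₁ = (sin 125°·cos 31°, cos 125°·cos 31°, −sin 31°), v₂ = (sin 155°·cos 59°, cos 155°·cos 59°, −sin 59°).
The plane normal is n = v₁ × v₂ ∝ (-0.181, -0.490, 0.221).
Dip δ = arctan(|n_h|/n_z) = arctan(0.522/0.221) = 67.1°.
Dip direction = azimuth of (n_x, n_y) = atan2(-0.181, -0.490) = 200°.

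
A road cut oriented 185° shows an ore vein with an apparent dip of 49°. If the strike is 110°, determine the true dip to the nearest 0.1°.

50.0°

The section is 75° from the strike.
tan(true dip) = tan 49° / sin 75° = 1.1909
true dip = arctan 1.1909 = 49.98°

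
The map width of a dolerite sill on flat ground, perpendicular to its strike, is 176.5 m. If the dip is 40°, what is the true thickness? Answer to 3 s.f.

True thickness t = w · sin(dip) = 176.5 × sin 40°
t = 176.5 × 0.6428 = 113.452 m

113 m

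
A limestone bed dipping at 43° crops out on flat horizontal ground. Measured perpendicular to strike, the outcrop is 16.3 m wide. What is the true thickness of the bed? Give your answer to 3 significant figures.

True thickness t = w · sin(dip) = 16.3 × sin 43°
t = 16.3 × 0.6820 = 11.117 m

11.1 m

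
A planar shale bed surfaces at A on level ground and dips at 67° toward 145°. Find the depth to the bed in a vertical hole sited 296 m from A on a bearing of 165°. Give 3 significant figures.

The hole lies 20° from the dip direction, so the down-dip offset is 296 × cos 20° = 278.15 m.
Depth = down-dip offset × tan(dip) = 278.15 × tan 67° = 278.15 × 2.3559
Depth = 655.28 m

655 m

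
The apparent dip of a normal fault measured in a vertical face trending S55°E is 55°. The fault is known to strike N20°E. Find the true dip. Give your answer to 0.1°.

β = acute angle between strike N20°E and section S55°E = 75°.
tan(true dip) = tan 55° / sin 75° = 1.4785
true dip = arctan 1.4785 = 55.93°

55.9°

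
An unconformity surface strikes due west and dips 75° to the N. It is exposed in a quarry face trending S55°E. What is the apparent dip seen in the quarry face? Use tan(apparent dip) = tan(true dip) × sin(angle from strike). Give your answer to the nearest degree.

The strike is due west and the section trends S55°E; the acute angle between them is β = 35°.
tan α = tan 75° × sin 35° = 3.7321 × 0.5736 = 2.1406
apparent dip = arctan 2.1406 = 64.96°

65°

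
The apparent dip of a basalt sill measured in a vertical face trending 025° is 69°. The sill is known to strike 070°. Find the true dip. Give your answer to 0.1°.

β = acute angle between strike 070° and section 025° = 45°.
tan(true dip) = tan 69° / sin 45° = 3.6842
δ = arctan(3.6842) = 74.81°

74.8°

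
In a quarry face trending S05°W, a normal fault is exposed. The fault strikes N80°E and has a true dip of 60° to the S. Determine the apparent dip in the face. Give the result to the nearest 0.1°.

The section lies 75° from the strike.
tan α = tan 60° × sin 75° = 1.7321 × 0.9659 = 1.6730
α = arctan(1.6730) = 59.13°

59.1°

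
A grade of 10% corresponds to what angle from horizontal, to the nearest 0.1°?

tan θ = 10/100 = 0.1000
θ = arctan(0.1000) = 5.71°

5.7°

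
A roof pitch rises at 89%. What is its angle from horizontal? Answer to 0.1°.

41.7°

tan θ = 89/100 = 0.8900
θ = arctan(0.8900) = 41.67°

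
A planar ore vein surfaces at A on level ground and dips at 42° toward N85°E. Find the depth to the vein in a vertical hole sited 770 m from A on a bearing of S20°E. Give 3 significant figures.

179 m

The hole lies 75° from the dip direction, so the down-dip offset is 770 × cos 75° = 199.29 m.
Depth = down-dip offset × tan(dip) = 199.29 × tan 42° = 199.29 × 0.9004
Depth = 179.44 m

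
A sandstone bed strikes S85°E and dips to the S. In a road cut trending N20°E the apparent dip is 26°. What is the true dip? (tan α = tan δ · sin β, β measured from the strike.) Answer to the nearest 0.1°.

26.8°

β = acute angle between strike S85°E and section N20°E = 75°.
tan(true dip) = tan 26° / sin 75° = 0.5049
true dip = arctan 0.5049 = 26.79°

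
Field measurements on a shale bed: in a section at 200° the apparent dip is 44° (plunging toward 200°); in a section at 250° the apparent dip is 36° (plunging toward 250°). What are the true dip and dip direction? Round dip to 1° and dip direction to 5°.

Each apparent-dip line lies in the plane. As unit vectors (x east, y north, z up), v₁ plunges 44°→200° and v₂ plunges 36°→250°.
The plane normal is n = v₁ × v₂ ∝ (-0.205, -0.383, 0.446).
tan δ = √(n_x²+n_y²)/n_z = 0.435/0.446, so δ = 44.3°.
The horizontal component of n points toward azimuth atan2(n_x, n_y) = 208°, the dip direction.

true dip 44°, dip direction 210°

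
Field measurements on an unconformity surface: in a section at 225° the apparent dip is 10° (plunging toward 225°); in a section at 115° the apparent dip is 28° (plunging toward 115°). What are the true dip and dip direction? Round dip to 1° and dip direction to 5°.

Represent each trace as a vector plunging at its apparent dip toward its trend (east-north-up frame): v₁ = (-0.696, -0.696, -0.174), v₂ = (0.800, -0.373, -0.469).
Cross product v₁ × v₂ gives the pole to the plane: n ∝ (0.262, -0.466, 0.817).
Dip δ = arctan(|n_h|/n_z) = arctan(0.535/0.817) = 33.2°.
Dip direction = atan2(0.262, -0.466) = 151° (azimuth of n's horizontal projection).

true dip 33°, dip direction 150°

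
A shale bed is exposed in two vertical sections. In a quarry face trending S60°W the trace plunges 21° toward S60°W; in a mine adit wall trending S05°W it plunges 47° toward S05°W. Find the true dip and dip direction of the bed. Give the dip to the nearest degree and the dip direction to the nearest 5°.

Each apparent-dip line lies in the plane. As unit vectors (x east, y north, z up), v₁ plunges 21°→S60°W and v₂ plunges 47°→S05°W.
The plane normal is n = v₁ × v₂ ∝ (0.098, -0.570, 0.522).
tan δ = √(n_x²+n_y²)/n_z = 0.578/0.522, so δ = 48.0°.
Dip direction = azimuth of (n_x, n_y) = atan2(0.098, -0.570) = 170°.

true dip 48°, dip direction 170°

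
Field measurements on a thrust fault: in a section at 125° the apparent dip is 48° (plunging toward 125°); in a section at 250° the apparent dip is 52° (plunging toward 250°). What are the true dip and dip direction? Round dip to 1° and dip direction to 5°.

true dip 69°, dip direction 190°

Represent each trace as a vector plunging at its apparent dip toward its trend (east-north-up frame): v₁ = (0.548, -0.384, -0.743), v₂ = (-0.579, -0.211, -0.788).
Cross product v₁ × v₂ gives the pole to the plane: n ∝ (-0.146, -0.862, 0.337).
True dip = arccos(n_z / |n|) = arccos(0.3601) = 68.9°.
The horizontal component of n points toward azimuth atan2(n_x, n_y) = 190°, the dip direction.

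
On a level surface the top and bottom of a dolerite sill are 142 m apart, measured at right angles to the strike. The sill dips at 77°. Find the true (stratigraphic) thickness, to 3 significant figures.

138 m

True thickness t = w · sin(dip) = 142 × sin 77°
t = 142 × 0.9744 = 138.361 m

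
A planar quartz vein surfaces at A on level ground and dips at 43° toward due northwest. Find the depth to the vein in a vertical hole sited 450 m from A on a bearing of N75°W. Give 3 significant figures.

363 m

The hole lies 30° from the dip direction, so the down-dip offset is 450 × cos 30° = 389.71 m.
Depth = down-dip offset × tan(dip) = 389.71 × tan 43° = 389.71 × 0.9325
Depth = 363.41 m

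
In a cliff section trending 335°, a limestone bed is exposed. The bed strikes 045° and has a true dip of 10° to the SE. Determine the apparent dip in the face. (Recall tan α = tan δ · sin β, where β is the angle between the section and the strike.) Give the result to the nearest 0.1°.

The strike is 045° and the section trends 335°; the acute angle between them is β = 70°.
tan(apparent dip) = tan 10° · sin 70° = 0.1657
apparent dip = arctan 0.1657 = 9.41°

9.4°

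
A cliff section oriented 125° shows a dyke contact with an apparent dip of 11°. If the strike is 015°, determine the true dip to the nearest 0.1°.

β = acute angle between strike 015° and section 125° = 70°.
tan(true dip) = tan 11° / sin 70° = 0.2069
δ = arctan(0.2069) = 11.69°

11.7°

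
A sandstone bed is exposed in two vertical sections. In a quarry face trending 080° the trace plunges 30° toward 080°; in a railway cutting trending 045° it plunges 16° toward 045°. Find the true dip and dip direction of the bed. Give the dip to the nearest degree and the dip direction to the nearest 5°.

true dip 34°, dip direction 110°

Each apparent-dip line lies in the plane. As unit vectors (x east, y north, z up), v₁ plunges 30°→080° and v₂ plunges 16°→045°.
n = v₁ × v₂ = (0.298, -0.105, 0.477) (taken with n_z > 0).
True dip = arccos(n_z / |n|) = arccos(0.8337) = 33.5°.
Dip direction = atan2(0.298, -0.105) = 109° (azimuth of n's horizontal projection).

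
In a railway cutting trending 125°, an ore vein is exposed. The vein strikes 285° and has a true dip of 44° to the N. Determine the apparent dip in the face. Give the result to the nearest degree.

Angle between strike (285°) and section (125°): β = 20°.
tan(apparent dip) = tan 44° · sin 20° = 0.3303
apparent dip = arctan 0.3303 = 18.28°

18°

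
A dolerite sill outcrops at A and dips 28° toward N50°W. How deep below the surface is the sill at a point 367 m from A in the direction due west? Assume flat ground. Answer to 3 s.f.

The hole lies 40° from the dip direction, so the down-dip offset is 367 × cos 40° = 281.14 m.
Depth = down-dip offset × tan(dip) = 281.14 × tan 28° = 281.14 × 0.5317
Depth = 149.48 m

149 m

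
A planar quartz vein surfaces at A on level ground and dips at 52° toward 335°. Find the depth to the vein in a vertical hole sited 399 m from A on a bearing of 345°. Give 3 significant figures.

503 m

The hole lies 10° from the dip direction, so the down-dip offset is 399 × cos 10° = 392.94 m.
Depth = down-dip offset × tan(dip) = 392.94 × tan 52° = 392.94 × 1.2799
Depth = 502.94 m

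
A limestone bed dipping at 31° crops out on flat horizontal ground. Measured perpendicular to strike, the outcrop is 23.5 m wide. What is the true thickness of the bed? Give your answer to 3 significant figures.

12.1 m

True thickness t = w · sin(dip) = 23.5 × sin 31°
t = 23.5 × 0.5150 = 12.103 m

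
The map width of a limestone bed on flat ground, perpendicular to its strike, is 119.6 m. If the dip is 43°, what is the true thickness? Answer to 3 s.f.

True thickness t = w · sin(dip) = 119.6 × sin 43°
t = 119.6 × 0.6820 = 81.567 m

81.6 m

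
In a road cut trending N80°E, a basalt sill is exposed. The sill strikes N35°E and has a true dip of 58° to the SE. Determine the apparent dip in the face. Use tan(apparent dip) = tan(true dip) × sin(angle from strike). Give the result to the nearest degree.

49°

Angle between strike (N35°E) and section (N80°E): β = 45°.
tan α = tan 58° × sin 45° = 1.6003 × 0.7071 = 1.1316
α = arctan(1.1316) = 48.53°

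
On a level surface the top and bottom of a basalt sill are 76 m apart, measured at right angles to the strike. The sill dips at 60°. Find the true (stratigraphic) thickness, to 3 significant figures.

65.8 m

True thickness t = w · sin(dip) = 76 × sin 60°
t = 76 × 0.8660 = 65.818 m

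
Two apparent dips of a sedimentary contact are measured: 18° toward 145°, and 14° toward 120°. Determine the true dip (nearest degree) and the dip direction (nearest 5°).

Represent each trace as a vector plunging at its apparent dip toward its trend (east-north-up frame): v₁ = (0.546, -0.779, -0.309), v₂ = (0.840, -0.485, -0.242).
n = v₁ × v₂ = (0.039, -0.128, 0.390) (taken with n_z > 0).
Dip δ = arctan(|n_h|/n_z) = arctan(0.133/0.390) = 18.9°.
The horizontal component of n points toward azimuth atan2(n_x, n_y) = 163°, the dip direction.

true dip 19°, dip direction 165°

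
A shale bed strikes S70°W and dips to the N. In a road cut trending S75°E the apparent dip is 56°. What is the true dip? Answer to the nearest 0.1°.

68.8°

The section is 35° from the strike.
tan δ = tan α / sin β = tan 56° / sin 35° = 1.4826 / 0.5736 = 2.5848
true dip = arctan 2.5848 = 68.85°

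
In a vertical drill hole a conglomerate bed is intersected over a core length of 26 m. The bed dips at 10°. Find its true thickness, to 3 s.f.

True thickness t = h · cos(dip) = 26 × cos 10°
t = 26 × 0.9848 = 25.605 m

25.6 m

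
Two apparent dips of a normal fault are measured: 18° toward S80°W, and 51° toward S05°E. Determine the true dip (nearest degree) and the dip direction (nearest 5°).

Each apparent-dip line lies in the plane. As unit vectors (x east, y north, z up), v₁ plunges 18°→S80°W and v₂ plunges 51°→S05°E.
n = v₁ × v₂ = (-0.065, -0.745, 0.596) (taken with n_z > 0).
Dip δ = arctan(|n_h|/n_z) = arctan(0.748/0.596) = 51.4°.
Dip direction = atan2(-0.065, -0.745) = 185° (azimuth of n's horizontal projection).

true dip 51°, dip direction 185°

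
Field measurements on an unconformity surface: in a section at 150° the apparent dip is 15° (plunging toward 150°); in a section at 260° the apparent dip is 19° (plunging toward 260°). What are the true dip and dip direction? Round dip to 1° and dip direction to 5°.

Each apparent-dip line lies in the plane. As unit vectors (x east, y north, z up), v₁ plunges 15°→150° and v₂ plunges 19°→260°.
Cross product v₁ × v₂ gives the pole to the plane: n ∝ (-0.230, -0.398, 0.858).
tan δ = √(n_x²+n_y²)/n_z = 0.460/0.858, so δ = 28.2°.
Dip direction = atan2(-0.230, -0.398) = 210° (azimuth of n's horizontal projection).

true dip 28°, dip direction 210°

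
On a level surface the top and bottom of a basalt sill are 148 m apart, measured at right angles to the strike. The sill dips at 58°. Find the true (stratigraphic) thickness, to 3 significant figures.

126 m

True thickness t = w · sin(dip) = 148 × sin 58°
t = 148 × 0.8480 = 125.511 m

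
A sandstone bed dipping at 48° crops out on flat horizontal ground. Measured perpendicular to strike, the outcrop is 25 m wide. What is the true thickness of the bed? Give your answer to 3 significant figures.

True thickness t = w · sin(dip) = 25 × sin 48°
t = 25 × 0.7431 = 18.579 m

18.6 m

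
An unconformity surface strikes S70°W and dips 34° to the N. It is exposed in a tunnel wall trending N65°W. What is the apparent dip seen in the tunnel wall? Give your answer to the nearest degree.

Angle between strike (S70°W) and section (N65°W): β = 45°.
tan α = tan 34° × sin 45° = 0.6745 × 0.7071 = 0.4769
α = arctan(0.4769) = 25.50°

25°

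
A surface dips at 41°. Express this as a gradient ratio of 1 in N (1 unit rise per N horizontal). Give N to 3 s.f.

1 in 1.15

1 : N means tan θ = 1/N, so N = 1/tan 41° = 1/0.8693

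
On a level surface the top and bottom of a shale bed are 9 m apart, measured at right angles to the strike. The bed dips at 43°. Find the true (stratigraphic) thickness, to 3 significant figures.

6.14 m

True thickness t = w · sin(dip) = 9 × sin 43°
t = 9 × 0.6820 = 6.138 m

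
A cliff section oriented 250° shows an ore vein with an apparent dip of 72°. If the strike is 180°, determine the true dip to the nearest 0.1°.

β = acute angle between strike 180° and section 250° = 70°.
tan δ = tan α / sin β = tan 72° / sin 70° = 3.0777 / 0.9397 = 3.2752
δ = arctan(3.2752) = 73.02°

73.0°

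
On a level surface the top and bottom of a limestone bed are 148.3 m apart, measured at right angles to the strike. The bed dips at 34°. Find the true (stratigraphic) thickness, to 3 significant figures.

82.9 m

True thickness t = w · sin(dip) = 148.3 × sin 34°
t = 148.3 × 0.5592 = 82.928 m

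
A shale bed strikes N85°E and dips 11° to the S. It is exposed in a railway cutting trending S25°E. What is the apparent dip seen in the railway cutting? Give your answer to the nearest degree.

The section lies 70° from the strike.
tan α = tan 11° × sin 70° = 0.1944 × 0.9397 = 0.1827
apparent dip = arctan 0.1827 = 10.35°

10°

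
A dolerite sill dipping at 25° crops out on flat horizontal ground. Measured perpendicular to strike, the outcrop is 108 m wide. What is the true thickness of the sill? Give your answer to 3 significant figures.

True thickness t = w · sin(dip) = 108 × sin 25°
t = 108 × 0.4226 = 45.643 m

45.6 m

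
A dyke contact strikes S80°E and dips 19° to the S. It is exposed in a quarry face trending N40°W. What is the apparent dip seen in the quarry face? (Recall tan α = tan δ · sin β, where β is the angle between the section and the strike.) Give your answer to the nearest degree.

The strike is S80°E and the section trends N40°W; the acute angle between them is β = 40°.
tan α = tan 19° × sin 40° = 0.3443 × 0.6428 = 0.2213
α = arctan(0.2213) = 12.48°

12°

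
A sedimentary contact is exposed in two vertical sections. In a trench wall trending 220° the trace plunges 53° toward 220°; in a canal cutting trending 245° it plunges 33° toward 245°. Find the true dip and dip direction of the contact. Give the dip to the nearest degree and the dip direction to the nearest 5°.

Each apparent-dip line lies in the plane. As unit vectors (x east, y north, z up), v₁ plunges 53°→220° and v₂ plunges 33°→245°.
Cross product v₁ × v₂ gives the pole to the plane: n ∝ (0.032, -0.396, 0.213).
True dip = arccos(n_z / |n|) = arccos(0.4727) = 61.8°.
Dip direction = azimuth of (n_x, n_y) = atan2(0.032, -0.396) = 175°.

true dip 62°, dip direction 175°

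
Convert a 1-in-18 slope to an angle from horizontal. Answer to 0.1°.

3.2°

tan θ = 1/18 = 0.0556
θ = arctan(0.0556) = 3.18°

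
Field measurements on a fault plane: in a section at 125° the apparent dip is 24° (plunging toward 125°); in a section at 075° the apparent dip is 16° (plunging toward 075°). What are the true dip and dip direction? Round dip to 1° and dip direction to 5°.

true dip 24°, dip direction 125°

Represent each trace as a vector plunging at its apparent dip toward its trend (east-north-up frame): v₁ = (0.748, -0.524, -0.407), v₂ = (0.929, 0.249, -0.276).
n = v₁ × v₂ = (0.246, -0.171, 0.673) (taken with n_z > 0).
Dip δ = arctan(|n_h|/n_z) = arctan(0.300/0.673) = 24.0°.
Dip direction = azimuth of (n_x, n_y) = atan2(0.246, -0.171) = 125°.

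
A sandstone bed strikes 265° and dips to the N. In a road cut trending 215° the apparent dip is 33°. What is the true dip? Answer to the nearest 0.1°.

40.3°

The section is 50° from the strike.
tan(true dip) = tan 33° / sin 50° = 0.8477
δ = arctan(0.8477) = 40.29°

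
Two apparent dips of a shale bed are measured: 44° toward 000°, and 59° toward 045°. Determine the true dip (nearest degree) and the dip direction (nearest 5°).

Each apparent-dip line lies in the plane. As unit vectors (x east, y north, z up), v₁ plunges 44°→000° and v₂ plunges 59°→045°.
The plane normal is n = v₁ × v₂ ∝ (0.364, 0.253, 0.262).
True dip = arccos(n_z / |n|) = arccos(0.5091) = 59.4°.
Dip direction = atan2(0.364, 0.253) = 55° (azimuth of n's horizontal projection).

true dip 59°, dip direction 055°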